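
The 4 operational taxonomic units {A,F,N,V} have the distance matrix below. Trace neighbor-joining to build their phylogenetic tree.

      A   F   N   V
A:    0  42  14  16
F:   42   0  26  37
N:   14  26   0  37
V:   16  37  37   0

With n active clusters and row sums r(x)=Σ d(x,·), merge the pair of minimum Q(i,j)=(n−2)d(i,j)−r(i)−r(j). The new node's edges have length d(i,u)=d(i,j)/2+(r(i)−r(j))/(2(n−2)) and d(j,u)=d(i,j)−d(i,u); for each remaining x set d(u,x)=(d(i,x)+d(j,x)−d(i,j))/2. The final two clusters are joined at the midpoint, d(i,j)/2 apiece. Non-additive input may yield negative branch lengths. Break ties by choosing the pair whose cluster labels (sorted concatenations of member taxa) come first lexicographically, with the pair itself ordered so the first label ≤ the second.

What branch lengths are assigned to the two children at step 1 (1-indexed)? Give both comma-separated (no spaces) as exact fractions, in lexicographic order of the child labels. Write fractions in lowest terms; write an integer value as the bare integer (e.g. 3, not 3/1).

step 1: merge (A,V) at d=16, Q=-130; branch lengths A→7/2, V→25/2; new cluster AV
  updated: d(AV,F)=63/2, d(AV,N)=35/2
step 2: merge (AV,F) at d=63/2, Q=-75; branch lengths AV→23/2, F→20; new cluster AFV
  updated: d(AFV,N)=6
step 3: merge (AFV,N) at d=6; branch lengths AFV→3, N→3; new cluster AFNV
final tree: (((A:7/2,V:25/2):23/2,F:20):3,N:3)
total length: 107/2

7/2,25/2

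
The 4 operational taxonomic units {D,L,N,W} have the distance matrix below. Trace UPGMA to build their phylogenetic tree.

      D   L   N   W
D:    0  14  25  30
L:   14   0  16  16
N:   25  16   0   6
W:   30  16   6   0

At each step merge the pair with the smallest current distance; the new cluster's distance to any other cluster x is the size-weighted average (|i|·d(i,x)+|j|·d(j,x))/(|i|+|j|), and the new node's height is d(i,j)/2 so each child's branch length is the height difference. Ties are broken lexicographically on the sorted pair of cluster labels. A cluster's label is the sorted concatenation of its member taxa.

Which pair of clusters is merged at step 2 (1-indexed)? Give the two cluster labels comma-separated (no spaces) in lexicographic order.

D,L

1. join N+W (d=6) ⇒ NW; edges |N|=3, |W|=3
  updated: d(D,NW)=55/2, d(L,NW)=16
2. join D+L (d=14) ⇒ DL; edges |D|=7, |L|=7
  updated: d(DL,NW)=87/4
3. join DL+NW (d=87/4) ⇒ DLNW; edges |DL|=31/8, |NW|=63/8
final tree: ((D:7,L:7):31/8,(N:3,W:3):63/8)
total length: 127/4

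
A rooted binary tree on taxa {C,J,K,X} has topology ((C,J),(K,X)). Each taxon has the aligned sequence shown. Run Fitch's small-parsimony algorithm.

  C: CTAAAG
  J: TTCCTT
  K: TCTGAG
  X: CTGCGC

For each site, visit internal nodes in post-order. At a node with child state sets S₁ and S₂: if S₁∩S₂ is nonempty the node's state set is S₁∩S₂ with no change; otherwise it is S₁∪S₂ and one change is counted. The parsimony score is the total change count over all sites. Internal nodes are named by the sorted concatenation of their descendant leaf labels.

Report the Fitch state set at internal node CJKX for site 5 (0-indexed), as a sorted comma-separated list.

site 0, node CJ: C={C} ∪ J={T} → {C,T} (+1)
site 0, node KX: K={T} ∪ X={C} → {C,T} (+1)
site 0, node CJKX: CJ={C,T} ∩ KX={C,T} → {C,T} (+0)
site 1, node CJ: C={T} ∩ J={T} → {T} (+0)
site 1, node KX: K={C} ∪ X={T} → {C,T} (+1)
site 1, node CJKX: CJ={T} ∩ KX={C,T} → {T} (+0)
site 2, node CJ: C={A} ∪ J={C} → {A,C} (+1)
site 2, node KX: K={T} ∪ X={G} → {G,T} (+1)
site 2, node CJKX: CJ={A,C} ∪ KX={G,T} → {A,C,G,T} (+1)
site 3, node CJ: C={A} ∪ J={C} → {A,C} (+1)
site 3, node KX: K={G} ∪ X={C} → {C,G} (+1)
site 3, node CJKX: CJ={A,C} ∩ KX={C,G} → {C} (+0)
site 4, node CJ: C={A} ∪ J={T} → {A,T} (+1)
site 4, node KX: K={A} ∪ X={G} → {A,G} (+1)
site 4, node CJKX: CJ={A,T} ∩ KX={A,G} → {A} (+0)
site 5, node CJ: C={G} ∪ J={T} → {G,T} (+1)
site 5, node KX: K={G} ∪ X={C} → {C,G} (+1)
site 5, node CJKX: CJ={G,T} ∩ KX={C,G} → {G} (+0)
per-site changes: [2, 1, 3, 2, 2, 2]; total = 12

G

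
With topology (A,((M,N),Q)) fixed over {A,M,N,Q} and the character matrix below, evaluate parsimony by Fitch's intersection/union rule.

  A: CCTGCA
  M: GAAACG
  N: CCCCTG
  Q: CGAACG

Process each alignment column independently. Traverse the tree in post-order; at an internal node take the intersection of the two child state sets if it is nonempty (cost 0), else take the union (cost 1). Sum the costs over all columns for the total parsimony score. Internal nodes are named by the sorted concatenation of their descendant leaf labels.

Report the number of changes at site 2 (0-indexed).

MN@0: {G} ∪ {C} = {C,G} (union, +1)
MNQ@0: {C,G} ∩ {C} = {C} (intersection, +0)
AMNQ@0: {C} ∩ {C} = {C} (intersection, +0)
MN@1: {A} ∪ {C} = {A,C} (union, +1)
MNQ@1: {A,C} ∪ {G} = {A,C,G} (union, +1)
AMNQ@1: {C} ∩ {A,C,G} = {C} (intersection, +0)
MN@2: {A} ∪ {C} = {A,C} (union, +1)
MNQ@2: {A,C} ∩ {A} = {A} (intersection, +0)
AMNQ@2: {T} ∪ {A} = {A,T} (union, +1)
MN@3: {A} ∪ {C} = {A,C} (union, +1)
MNQ@3: {A,C} ∩ {A} = {A} (intersection, +0)
AMNQ@3: {G} ∪ {A} = {A,G} (union, +1)
MN@4: {C} ∪ {T} = {C,T} (union, +1)
MNQ@4: {C,T} ∩ {C} = {C} (intersection, +0)
AMNQ@4: {C} ∩ {C} = {C} (intersection, +0)
MN@5: {G} ∩ {G} = {G} (intersection, +0)
MNQ@5: {G} ∩ {G} = {G} (intersection, +0)
AMNQ@5: {A} ∪ {G} = {A,G} (union, +1)
per-site changes: [1, 2, 2, 2, 1, 1]; total = 9

2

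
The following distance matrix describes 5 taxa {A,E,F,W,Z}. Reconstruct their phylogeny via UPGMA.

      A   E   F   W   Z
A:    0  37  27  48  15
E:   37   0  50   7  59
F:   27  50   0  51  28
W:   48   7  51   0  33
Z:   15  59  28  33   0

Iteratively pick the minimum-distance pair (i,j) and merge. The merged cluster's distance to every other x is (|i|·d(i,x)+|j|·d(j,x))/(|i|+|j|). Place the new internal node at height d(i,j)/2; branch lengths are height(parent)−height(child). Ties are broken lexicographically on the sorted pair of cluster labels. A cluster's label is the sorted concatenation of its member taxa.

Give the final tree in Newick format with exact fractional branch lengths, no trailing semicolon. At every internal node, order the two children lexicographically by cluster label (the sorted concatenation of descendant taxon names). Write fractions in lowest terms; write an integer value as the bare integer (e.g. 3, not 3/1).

(((A:15/2,Z:15/2):25/4,F:55/4):113/12,(E:7/2,W:7/2):59/3)

iteration 1: select E,W (d=7); attach at lengths (7/2, 7/2); label the merged cluster EW
  updated: d(A,EW)=85/2, d(EW,F)=101/2, d(EW,Z)=46
iteration 2: select A,Z (d=15); attach at lengths (15/2, 15/2); label the merged cluster AZ
  updated: d(AZ,EW)=177/4, d(AZ,F)=55/2
iteration 3: select AZ,F (d=55/2); attach at lengths (25/4, 55/4); label the merged cluster AFZ
  updated: d(AFZ,EW)=139/3
iteration 4: select AFZ,EW (d=139/3); attach at lengths (113/12, 59/3); label the merged cluster AEFWZ
final tree: (((A:15/2,Z:15/2):25/4,F:55/4):113/12,(E:7/2,W:7/2):59/3)
total length: 853/12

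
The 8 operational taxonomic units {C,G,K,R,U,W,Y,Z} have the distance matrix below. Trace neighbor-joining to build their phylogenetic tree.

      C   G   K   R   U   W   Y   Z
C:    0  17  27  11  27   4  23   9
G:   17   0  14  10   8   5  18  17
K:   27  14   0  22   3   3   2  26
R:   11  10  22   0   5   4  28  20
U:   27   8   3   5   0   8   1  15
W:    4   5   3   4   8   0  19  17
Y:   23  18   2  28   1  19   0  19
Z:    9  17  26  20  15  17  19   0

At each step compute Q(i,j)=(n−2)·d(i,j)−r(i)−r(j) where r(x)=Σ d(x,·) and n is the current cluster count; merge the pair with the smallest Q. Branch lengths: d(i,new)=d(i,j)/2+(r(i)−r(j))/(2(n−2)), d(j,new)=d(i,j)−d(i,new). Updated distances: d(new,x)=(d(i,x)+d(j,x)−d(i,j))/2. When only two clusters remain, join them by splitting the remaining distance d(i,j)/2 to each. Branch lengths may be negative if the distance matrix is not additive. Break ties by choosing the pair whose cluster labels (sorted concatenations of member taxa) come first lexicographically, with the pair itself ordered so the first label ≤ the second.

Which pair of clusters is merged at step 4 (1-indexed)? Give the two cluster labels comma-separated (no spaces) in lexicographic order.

G,KUY

1. join K+Y (d=2, Q=-195) ⇒ KY; edges |K|=-1/12, |Y|=25/12
  updated: d(C,KY)=24, d(G,KY)=15, d(KY,R)=24, d(KY,U)=1, d(KY,W)=10, d(KY,Z)=43/2
2. join KY+U (d=1, Q=-309/2) ⇒ KUY; edges |KY|=73/20, |U|=-53/20
  updated: d(C,KUY)=25, d(G,KUY)=11, d(KUY,R)=14, d(KUY,W)=17/2, d(KUY,Z)=71/4
3. join C+Z (d=9, Q=-443/4) ⇒ CZ; edges |C|=85/32, |Z|=203/32
  updated: d(CZ,G)=25/2, d(CZ,KUY)=135/8, d(CZ,R)=11, d(CZ,W)=6
4. join G+KUY (d=11, Q=-447/8) ⇒ GKUY; edges |G|=169/48, |KUY|=359/48
  updated: d(CZ,GKUY)=147/16, d(GKUY,R)=13/2, d(GKUY,W)=5/4
5. join CZ+R (d=11, Q=-411/16) ⇒ CRZ; edges |CZ|=427/64, |R|=277/64
  updated: d(CRZ,GKUY)=75/32, d(CRZ,W)=-1/2
6. join CRZ+GKUY (d=75/32, Q=-99/32) ⇒ CGKRUYZ; edges |CRZ|=19/64, |GKUY|=131/64
  updated: d(CGKRUYZ,W)=-51/64
7. join CGKRUYZ+W (d=-51/64) ⇒ CGKRUWYZ; edges |CGKRUYZ|=-51/128, |W|=-51/128
final tree: ((((C:85/32,Z:203/32):427/64,R:277/64):19/64,(G:169/48,((K:-1/12,Y:25/12):73/20,U:-53/20):359/48):131/64):-51/128,W:-51/128)
total length: 2275/64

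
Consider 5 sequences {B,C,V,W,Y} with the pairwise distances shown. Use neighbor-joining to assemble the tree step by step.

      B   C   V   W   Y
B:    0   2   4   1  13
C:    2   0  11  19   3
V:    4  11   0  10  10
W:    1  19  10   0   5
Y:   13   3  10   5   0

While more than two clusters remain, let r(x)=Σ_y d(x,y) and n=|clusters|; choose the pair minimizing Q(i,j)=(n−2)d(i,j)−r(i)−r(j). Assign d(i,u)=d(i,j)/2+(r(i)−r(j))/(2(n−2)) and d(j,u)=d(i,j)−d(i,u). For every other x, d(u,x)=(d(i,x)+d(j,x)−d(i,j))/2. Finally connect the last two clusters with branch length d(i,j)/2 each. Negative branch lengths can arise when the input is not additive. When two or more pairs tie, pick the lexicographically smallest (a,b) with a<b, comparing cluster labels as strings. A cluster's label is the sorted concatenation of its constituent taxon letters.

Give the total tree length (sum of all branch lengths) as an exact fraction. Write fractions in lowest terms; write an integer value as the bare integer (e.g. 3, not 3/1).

125/8

1. join C+Y (d=3, Q=-57) ⇒ CY; edges |C|=13/6, |Y|=5/6
  updated: d(B,CY)=6, d(CY,V)=9, d(CY,W)=21/2
2. join B+W (d=1, Q=-61/2) ⇒ BW; edges |B|=-17/8, |W|=25/8
  updated: d(BW,CY)=31/4, d(BW,V)=13/2
3. join BW+CY (d=31/4, Q=-93/4) ⇒ BCWY; edges |BW|=21/8, |CY|=41/8
  updated: d(BCWY,V)=31/8
4. join BCWY+V (d=31/8) ⇒ BCVWY; edges |BCWY|=31/16, |V|=31/16
final tree: (((B:-17/8,W:25/8):21/8,(C:13/6,Y:5/6):41/8):31/16,V:31/16)
total length: 125/8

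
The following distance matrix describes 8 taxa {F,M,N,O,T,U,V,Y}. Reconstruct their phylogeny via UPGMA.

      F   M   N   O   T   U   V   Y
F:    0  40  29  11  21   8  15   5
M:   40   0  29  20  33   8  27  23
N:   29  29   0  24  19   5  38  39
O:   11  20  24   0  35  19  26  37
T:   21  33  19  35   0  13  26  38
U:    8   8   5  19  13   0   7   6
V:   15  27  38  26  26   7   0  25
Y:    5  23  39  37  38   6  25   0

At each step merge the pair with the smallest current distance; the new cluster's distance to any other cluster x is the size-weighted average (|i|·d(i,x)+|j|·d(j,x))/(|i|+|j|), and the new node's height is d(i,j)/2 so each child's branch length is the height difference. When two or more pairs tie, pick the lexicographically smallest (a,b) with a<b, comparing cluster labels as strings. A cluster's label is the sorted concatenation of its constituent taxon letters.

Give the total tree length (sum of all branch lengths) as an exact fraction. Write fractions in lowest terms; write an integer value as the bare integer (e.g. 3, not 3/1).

step 1: merge (F,Y) at d=5; branch lengths F→5/2, Y→5/2; new cluster FY
  updated: d(FY,M)=63/2, d(FY,N)=34, d(FY,O)=24, d(FY,T)=59/2, d(FY,U)=7, d(FY,V)=20
step 2: merge (N,U) at d=5; branch lengths N→5/2, U→5/2; new cluster NU
  updated: d(FY,NU)=41/2, d(M,NU)=37/2, d(NU,O)=43/2, d(NU,T)=16, d(NU,V)=45/2
step 3: merge (NU,T) at d=16; branch lengths NU→11/2, T→8; new cluster NTU
  updated: d(FY,NTU)=47/2, d(M,NTU)=70/3, d(NTU,O)=26, d(NTU,V)=71/3
step 4: merge (FY,V) at d=20; branch lengths FY→15/2, V→10; new cluster FVY
  updated: d(FVY,M)=30, d(FVY,NTU)=212/9, d(FVY,O)=74/3
step 5: merge (M,O) at d=20; branch lengths M→10, O→10; new cluster MO
  updated: d(FVY,MO)=82/3, d(MO,NTU)=74/3
step 6: merge (FVY,NTU) at d=212/9; branch lengths FVY→16/9, NTU→34/9; new cluster FNTUVY
  updated: d(FNTUVY,MO)=26
step 7: merge (FNTUVY,MO) at d=26; branch lengths FNTUVY→11/9, MO→3; new cluster FMNOTUVY
final tree: ((((F:5/2,Y:5/2):15/2,V:10):16/9,((N:5/2,U:5/2):11/2,T:8):34/9):11/9,(M:10,O:10):3)
total length: 637/9

637/9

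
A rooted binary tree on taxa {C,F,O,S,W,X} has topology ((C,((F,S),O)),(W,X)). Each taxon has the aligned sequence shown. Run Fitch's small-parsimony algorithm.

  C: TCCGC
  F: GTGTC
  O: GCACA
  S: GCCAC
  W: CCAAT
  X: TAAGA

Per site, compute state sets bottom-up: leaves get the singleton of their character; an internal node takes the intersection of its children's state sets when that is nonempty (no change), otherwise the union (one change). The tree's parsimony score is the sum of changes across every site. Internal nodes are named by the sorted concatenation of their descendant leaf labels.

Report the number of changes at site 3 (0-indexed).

4

[col 0] FS: children F:{G}, S:{G} ∩→ {G}; cost 0
[col 0] FOS: children FS:{G}, O:{G} ∩→ {G}; cost 0
[col 0] CFOS: children C:{T}, FOS:{G} ∪→ {G,T}; cost 1
[col 0] WX: children W:{C}, X:{T} ∪→ {C,T}; cost 1
[col 0] CFOSWX: children CFOS:{G,T}, WX:{C,T} ∩→ {T}; cost 0
[col 1] FS: children F:{T}, S:{C} ∪→ {C,T}; cost 1
[col 1] FOS: children FS:{C,T}, O:{C} ∩→ {C}; cost 0
[col 1] CFOS: children C:{C}, FOS:{C} ∩→ {C}; cost 0
[col 1] WX: children W:{C}, X:{A} ∪→ {A,C}; cost 1
[col 1] CFOSWX: children CFOS:{C}, WX:{A,C} ∩→ {C}; cost 0
[col 2] FS: children F:{G}, S:{C} ∪→ {C,G}; cost 1
[col 2] FOS: children FS:{C,G}, O:{A} ∪→ {A,C,G}; cost 1
[col 2] CFOS: children C:{C}, FOS:{A,C,G} ∩→ {C}; cost 0
[col 2] WX: children W:{A}, X:{A} ∩→ {A}; cost 0
[col 2] CFOSWX: children CFOS:{C}, WX:{A} ∪→ {A,C}; cost 1
[col 3] FS: children F:{T}, S:{A} ∪→ {A,T}; cost 1
[col 3] FOS: children FS:{A,T}, O:{C} ∪→ {A,C,T}; cost 1
[col 3] CFOS: children C:{G}, FOS:{A,C,T} ∪→ {A,C,G,T}; cost 1
[col 3] WX: children W:{A}, X:{G} ∪→ {A,G}; cost 1
[col 3] CFOSWX: children CFOS:{A,C,G,T}, WX:{A,G} ∩→ {A,G}; cost 0
[col 4] FS: children F:{C}, S:{C} ∩→ {C}; cost 0
[col 4] FOS: children FS:{C}, O:{A} ∪→ {A,C}; cost 1
[col 4] CFOS: children C:{C}, FOS:{A,C} ∩→ {C}; cost 0
[col 4] WX: children W:{T}, X:{A} ∪→ {A,T}; cost 1
[col 4] CFOSWX: children CFOS:{C}, WX:{A,T} ∪→ {A,C,T}; cost 1
per-site changes: [2, 2, 3, 4, 3]; total = 14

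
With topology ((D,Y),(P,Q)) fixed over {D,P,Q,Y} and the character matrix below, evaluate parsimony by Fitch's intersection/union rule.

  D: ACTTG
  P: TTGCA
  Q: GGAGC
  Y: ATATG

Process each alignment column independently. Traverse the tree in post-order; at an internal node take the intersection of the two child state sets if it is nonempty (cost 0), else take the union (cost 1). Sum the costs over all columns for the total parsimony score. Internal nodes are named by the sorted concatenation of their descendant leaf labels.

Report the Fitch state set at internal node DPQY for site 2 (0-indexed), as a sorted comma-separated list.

site 0, node DY: D={A} ∩ Y={A} → {A} (+0)
site 0, node PQ: P={T} ∪ Q={G} → {G,T} (+1)
site 0, node DPQY: DY={A} ∪ PQ={G,T} → {A,G,T} (+1)
site 1, node DY: D={C} ∪ Y={T} → {C,T} (+1)
site 1, node PQ: P={T} ∪ Q={G} → {G,T} (+1)
site 1, node DPQY: DY={C,T} ∩ PQ={G,T} → {T} (+0)
site 2, node DY: D={T} ∪ Y={A} → {A,T} (+1)
site 2, node PQ: P={G} ∪ Q={A} → {A,G} (+1)
site 2, node DPQY: DY={A,T} ∩ PQ={A,G} → {A} (+0)
site 3, node DY: D={T} ∩ Y={T} → {T} (+0)
site 3, node PQ: P={C} ∪ Q={G} → {C,G} (+1)
site 3, node DPQY: DY={T} ∪ PQ={C,G} → {C,G,T} (+1)
site 4, node DY: D={G} ∩ Y={G} → {G} (+0)
site 4, node PQ: P={A} ∪ Q={C} → {A,C} (+1)
site 4, node DPQY: DY={G} ∪ PQ={A,C} → {A,C,G} (+1)
per-site changes: [2, 2, 2, 2, 2]; total = 10

A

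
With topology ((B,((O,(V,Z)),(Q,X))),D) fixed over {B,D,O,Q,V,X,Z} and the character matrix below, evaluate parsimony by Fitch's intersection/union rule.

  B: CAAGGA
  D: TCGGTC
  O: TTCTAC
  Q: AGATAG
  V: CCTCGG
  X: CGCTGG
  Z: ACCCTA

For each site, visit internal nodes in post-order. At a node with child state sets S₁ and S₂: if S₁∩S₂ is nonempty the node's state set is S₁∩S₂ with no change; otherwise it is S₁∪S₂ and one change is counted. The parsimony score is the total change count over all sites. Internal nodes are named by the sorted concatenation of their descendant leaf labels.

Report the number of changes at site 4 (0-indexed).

4

site 0, node VZ: V={C} ∪ Z={A} → {A,C} (+1)
site 0, node OVZ: O={T} ∪ VZ={A,C} → {A,C,T} (+1)
site 0, node QX: Q={A} ∪ X={C} → {A,C} (+1)
site 0, node OQVXZ: OVZ={A,C,T} ∩ QX={A,C} → {A,C} (+0)
site 0, node BOQVXZ: B={C} ∩ OQVXZ={A,C} → {C} (+0)
site 0, node BDOQVXZ: BOQVXZ={C} ∪ D={T} → {C,T} (+1)
site 1, node VZ: V={C} ∩ Z={C} → {C} (+0)
site 1, node OVZ: O={T} ∪ VZ={C} → {C,T} (+1)
site 1, node QX: Q={G} ∩ X={G} → {G} (+0)
site 1, node OQVXZ: OVZ={C,T} ∪ QX={G} → {C,G,T} (+1)
site 1, node BOQVXZ: B={A} ∪ OQVXZ={C,G,T} → {A,C,G,T} (+1)
site 1, node BDOQVXZ: BOQVXZ={A,C,G,T} ∩ D={C} → {C} (+0)
site 2, node VZ: V={T} ∪ Z={C} → {C,T} (+1)
site 2, node OVZ: O={C} ∩ VZ={C,T} → {C} (+0)
site 2, node QX: Q={A} ∪ X={C} → {A,C} (+1)
site 2, node OQVXZ: OVZ={C} ∩ QX={A,C} → {C} (+0)
site 2, node BOQVXZ: B={A} ∪ OQVXZ={C} → {A,C} (+1)
site 2, node BDOQVXZ: BOQVXZ={A,C} ∪ D={G} → {A,C,G} (+1)
site 3, node VZ: V={C} ∩ Z={C} → {C} (+0)
site 3, node OVZ: O={T} ∪ VZ={C} → {C,T} (+1)
site 3, node QX: Q={T} ∩ X={T} → {T} (+0)
site 3, node OQVXZ: OVZ={C,T} ∩ QX={T} → {T} (+0)
site 3, node BOQVXZ: B={G} ∪ OQVXZ={T} → {G,T} (+1)
site 3, node BDOQVXZ: BOQVXZ={G,T} ∩ D={G} → {G} (+0)
site 4, node VZ: V={G} ∪ Z={T} → {G,T} (+1)
site 4, node OVZ: O={A} ∪ VZ={G,T} → {A,G,T} (+1)
site 4, node QX: Q={A} ∪ X={G} → {A,G} (+1)
site 4, node OQVXZ: OVZ={A,G,T} ∩ QX={A,G} → {A,G} (+0)
site 4, node BOQVXZ: B={G} ∩ OQVXZ={A,G} → {G} (+0)
site 4, node BDOQVXZ: BOQVXZ={G} ∪ D={T} → {G,T} (+1)
site 5, node VZ: V={G} ∪ Z={A} → {A,G} (+1)
site 5, node OVZ: O={C} ∪ VZ={A,G} → {A,C,G} (+1)
site 5, node QX: Q={G} ∩ X={G} → {G} (+0)
site 5, node OQVXZ: OVZ={A,C,G} ∩ QX={G} → {G} (+0)
site 5, node BOQVXZ: B={A} ∪ OQVXZ={G} → {A,G} (+1)
site 5, node BDOQVXZ: BOQVXZ={A,G} ∪ D={C} → {A,C,G} (+1)
per-site changes: [4, 3, 4, 2, 4, 4]; total = 21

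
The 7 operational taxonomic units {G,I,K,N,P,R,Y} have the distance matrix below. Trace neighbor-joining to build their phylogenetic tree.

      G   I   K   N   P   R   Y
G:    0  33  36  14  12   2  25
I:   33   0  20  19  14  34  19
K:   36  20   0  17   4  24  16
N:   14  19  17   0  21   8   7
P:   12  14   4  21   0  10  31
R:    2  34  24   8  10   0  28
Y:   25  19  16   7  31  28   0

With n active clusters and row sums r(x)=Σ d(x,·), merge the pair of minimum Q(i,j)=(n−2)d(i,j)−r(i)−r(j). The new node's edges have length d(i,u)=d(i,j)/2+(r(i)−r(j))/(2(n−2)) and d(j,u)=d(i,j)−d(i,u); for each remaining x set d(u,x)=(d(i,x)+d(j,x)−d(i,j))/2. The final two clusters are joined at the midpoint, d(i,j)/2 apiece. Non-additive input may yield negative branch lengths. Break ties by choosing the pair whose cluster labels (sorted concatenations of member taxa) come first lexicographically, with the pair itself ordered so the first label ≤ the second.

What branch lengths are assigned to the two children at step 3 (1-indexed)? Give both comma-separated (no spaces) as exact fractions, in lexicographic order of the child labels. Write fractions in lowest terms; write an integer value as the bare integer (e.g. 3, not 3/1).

119/12,61/12

1. join G+R (d=2, Q=-218) ⇒ GR; edges |G|=13/5, |R|=-3/5
  updated: d(GR,I)=65/2, d(GR,K)=29, d(GR,N)=10, d(GR,P)=10, d(GR,Y)=51/2
2. join K+P (d=4, Q=-150) ⇒ KP; edges |K|=11/4, |P|=5/4
  updated: d(GR,KP)=35/2, d(I,KP)=15, d(KP,N)=17, d(KP,Y)=43/2
3. join I+KP (d=15, Q=-223/2) ⇒ IKP; edges |I|=119/12, |KP|=61/12
  updated: d(GR,IKP)=35/2, d(IKP,N)=21/2, d(IKP,Y)=51/4
4. join GR+N (d=10, Q=-121/2) ⇒ GNR; edges |GR|=91/8, |N|=-11/8
  updated: d(GNR,IKP)=9, d(GNR,Y)=45/4
5. join GNR+IKP (d=9, Q=-33) ⇒ GIKNPR; edges |GNR|=15/4, |IKP|=21/4
  updated: d(GIKNPR,Y)=15/2
6. join GIKNPR+Y (d=15/2) ⇒ GIKNPRY; edges |GIKNPR|=15/4, |Y|=15/4
final tree: ((((G:13/5,R:-3/5):91/8,N:-11/8):15/4,(I:119/12,(K:11/4,P:5/4):61/12):21/4):15/4,Y:15/4)
total length: 95/2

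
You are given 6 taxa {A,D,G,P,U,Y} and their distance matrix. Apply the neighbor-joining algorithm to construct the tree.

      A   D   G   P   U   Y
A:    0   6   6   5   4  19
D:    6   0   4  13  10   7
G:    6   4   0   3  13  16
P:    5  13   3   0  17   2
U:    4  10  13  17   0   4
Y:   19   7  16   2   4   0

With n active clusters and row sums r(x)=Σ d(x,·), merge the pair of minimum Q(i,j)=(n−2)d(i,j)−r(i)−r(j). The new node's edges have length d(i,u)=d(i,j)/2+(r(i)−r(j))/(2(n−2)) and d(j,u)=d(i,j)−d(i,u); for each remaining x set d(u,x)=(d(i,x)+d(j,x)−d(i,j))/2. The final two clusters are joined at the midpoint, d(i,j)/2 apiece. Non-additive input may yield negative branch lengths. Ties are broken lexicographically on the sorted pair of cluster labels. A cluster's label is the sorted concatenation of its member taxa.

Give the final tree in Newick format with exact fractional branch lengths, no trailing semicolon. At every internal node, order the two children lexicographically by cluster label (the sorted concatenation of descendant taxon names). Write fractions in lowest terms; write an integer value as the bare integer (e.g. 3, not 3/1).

((((A:5/12,U:43/12):25/8,(P:0,Y:2):41/8):13/8,D:7/4):9/8,G:9/8)

1. join P+Y (d=2, Q=-80) ⇒ PY; edges |P|=0, |Y|=2
  updated: d(A,PY)=11, d(D,PY)=9, d(G,PY)=17/2, d(PY,U)=19/2
2. join A+U (d=4, Q=-103/2) ⇒ AU; edges |A|=5/12, |U|=43/12
  updated: d(AU,D)=6, d(AU,G)=15/2, d(AU,PY)=33/4
3. join AU+PY (d=33/4, Q=-31) ⇒ APUY; edges |AU|=25/8, |PY|=41/8
  updated: d(APUY,D)=27/8, d(APUY,G)=31/8
4. join APUY+D (d=27/8, Q=-45/4) ⇒ ADPUY; edges |APUY|=13/8, |D|=7/4
  updated: d(ADPUY,G)=9/4
5. join ADPUY+G (d=9/4) ⇒ ADGPUY; edges |ADPUY|=9/8, |G|=9/8
final tree: ((((A:5/12,U:43/12):25/8,(P:0,Y:2):41/8):13/8,D:7/4):9/8,G:9/8)
total length: 159/8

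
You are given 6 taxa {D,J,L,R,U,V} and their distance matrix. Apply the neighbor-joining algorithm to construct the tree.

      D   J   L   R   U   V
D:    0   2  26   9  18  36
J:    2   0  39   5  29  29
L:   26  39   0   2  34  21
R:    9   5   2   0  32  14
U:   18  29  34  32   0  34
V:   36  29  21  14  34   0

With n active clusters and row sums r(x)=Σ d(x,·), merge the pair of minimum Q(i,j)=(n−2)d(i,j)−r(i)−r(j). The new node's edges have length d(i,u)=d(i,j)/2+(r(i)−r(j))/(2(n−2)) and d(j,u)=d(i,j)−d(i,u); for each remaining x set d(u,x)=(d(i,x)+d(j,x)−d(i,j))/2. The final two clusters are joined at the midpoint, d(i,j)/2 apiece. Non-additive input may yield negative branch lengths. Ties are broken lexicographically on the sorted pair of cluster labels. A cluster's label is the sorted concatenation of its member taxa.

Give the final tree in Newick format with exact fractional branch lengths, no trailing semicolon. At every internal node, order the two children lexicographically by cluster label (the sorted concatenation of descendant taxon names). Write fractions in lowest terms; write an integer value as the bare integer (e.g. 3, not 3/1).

(((((D:-5/8,J:21/8):73/12,U:197/12):149/16,V:195/16):69/16,L:99/16):-67/32,R:-67/32)

1. join D+J (d=2, Q=-187) ⇒ DJ; edges |D|=-5/8, |J|=21/8
  updated: d(DJ,L)=63/2, d(DJ,R)=6, d(DJ,U)=45/2, d(DJ,V)=63/2
2. join DJ+U (d=45/2, Q=-293/2) ⇒ DJU; edges |DJ|=73/12, |U|=197/12
  updated: d(DJU,L)=43/2, d(DJU,R)=31/4, d(DJU,V)=43/2
3. join DJU+V (d=43/2, Q=-257/4) ⇒ DJUV; edges |DJU|=149/16, |V|=195/16
  updated: d(DJUV,L)=21/2, d(DJUV,R)=1/8
4. join DJUV+L (d=21/2, Q=-101/8) ⇒ DJLUV; edges |DJUV|=69/16, |L|=99/16
  updated: d(DJLUV,R)=-67/16
5. join DJLUV+R (d=-67/16) ⇒ DJLRUV; edges |DJLUV|=-67/32, |R|=-67/32
final tree: (((((D:-5/8,J:21/8):73/12,U:197/12):149/16,V:195/16):69/16,L:99/16):-67/32,R:-67/32)
total length: 837/16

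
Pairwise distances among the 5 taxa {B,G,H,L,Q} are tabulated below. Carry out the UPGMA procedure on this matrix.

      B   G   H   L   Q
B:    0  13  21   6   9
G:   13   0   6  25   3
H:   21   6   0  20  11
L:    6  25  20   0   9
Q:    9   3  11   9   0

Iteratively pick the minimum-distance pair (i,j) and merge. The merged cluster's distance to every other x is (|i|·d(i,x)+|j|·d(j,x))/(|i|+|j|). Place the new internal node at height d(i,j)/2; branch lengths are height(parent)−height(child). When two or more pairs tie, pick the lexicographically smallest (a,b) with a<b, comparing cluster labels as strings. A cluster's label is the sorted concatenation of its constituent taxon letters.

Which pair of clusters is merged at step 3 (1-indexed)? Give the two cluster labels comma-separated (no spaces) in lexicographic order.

step 1: merge (G,Q) at d=3; branch lengths G→3/2, Q→3/2; new cluster GQ
  updated: d(B,GQ)=11, d(GQ,H)=17/2, d(GQ,L)=17
step 2: merge (B,L) at d=6; branch lengths B→3, L→3; new cluster BL
  updated: d(BL,GQ)=14, d(BL,H)=41/2
step 3: merge (GQ,H) at d=17/2; branch lengths GQ→11/4, H→17/4; new cluster GHQ
  updated: d(BL,GHQ)=97/6
step 4: merge (BL,GHQ) at d=97/6; branch lengths BL→61/12, GHQ→23/6; new cluster BGHLQ
final tree: ((B:3,L:3):61/12,((G:3/2,Q:3/2):11/4,H:17/4):23/6)
total length: 299/12

GQ,H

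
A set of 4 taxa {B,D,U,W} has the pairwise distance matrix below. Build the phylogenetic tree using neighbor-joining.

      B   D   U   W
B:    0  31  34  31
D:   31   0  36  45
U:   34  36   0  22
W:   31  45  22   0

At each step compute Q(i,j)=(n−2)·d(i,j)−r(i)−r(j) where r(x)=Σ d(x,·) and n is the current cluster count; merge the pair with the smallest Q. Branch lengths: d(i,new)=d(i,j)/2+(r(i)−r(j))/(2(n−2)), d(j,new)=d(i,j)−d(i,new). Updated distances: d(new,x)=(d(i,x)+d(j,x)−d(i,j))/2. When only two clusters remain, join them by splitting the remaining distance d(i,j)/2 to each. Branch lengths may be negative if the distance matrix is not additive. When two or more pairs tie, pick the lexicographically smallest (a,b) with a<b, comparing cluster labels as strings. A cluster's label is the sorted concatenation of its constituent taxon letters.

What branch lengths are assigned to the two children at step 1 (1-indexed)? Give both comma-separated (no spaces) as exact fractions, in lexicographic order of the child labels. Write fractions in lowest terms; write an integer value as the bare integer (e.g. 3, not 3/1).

23/2,39/2

iteration 1: select B,D (d=31, Q=-146); attach at lengths (23/2, 39/2); label the merged cluster BD
  updated: d(BD,U)=39/2, d(BD,W)=45/2
iteration 2: select BD,U (d=39/2, Q=-64); attach at lengths (10, 19/2); label the merged cluster BDU
  updated: d(BDU,W)=25/2
iteration 3: select BDU,W (d=25/2); attach at lengths (25/4, 25/4); label the merged cluster BDUW
final tree: (((B:23/2,D:39/2):10,U:19/2):25/4,W:25/4)
total length: 63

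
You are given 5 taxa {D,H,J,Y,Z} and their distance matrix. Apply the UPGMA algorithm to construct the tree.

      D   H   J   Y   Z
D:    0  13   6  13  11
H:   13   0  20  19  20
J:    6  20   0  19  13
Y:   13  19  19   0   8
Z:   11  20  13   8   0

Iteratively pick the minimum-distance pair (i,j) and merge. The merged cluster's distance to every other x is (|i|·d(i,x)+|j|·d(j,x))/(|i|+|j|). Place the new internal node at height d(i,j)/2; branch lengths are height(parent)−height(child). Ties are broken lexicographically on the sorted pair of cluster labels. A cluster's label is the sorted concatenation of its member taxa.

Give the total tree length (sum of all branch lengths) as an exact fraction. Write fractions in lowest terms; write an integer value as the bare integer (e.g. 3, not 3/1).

iteration 1: select D,J (d=6); attach at lengths (3, 3); label the merged cluster DJ
  updated: d(DJ,H)=33/2, d(DJ,Y)=16, d(DJ,Z)=12
iteration 2: select Y,Z (d=8); attach at lengths (4, 4); label the merged cluster YZ
  updated: d(DJ,YZ)=14, d(H,YZ)=39/2
iteration 3: select DJ,YZ (d=14); attach at lengths (4, 3); label the merged cluster DJYZ
  updated: d(DJYZ,H)=18
iteration 4: select DJYZ,H (d=18); attach at lengths (2, 9); label the merged cluster DHJYZ
final tree: (((D:3,J:3):4,(Y:4,Z:4):3):2,H:9)
total length: 32

32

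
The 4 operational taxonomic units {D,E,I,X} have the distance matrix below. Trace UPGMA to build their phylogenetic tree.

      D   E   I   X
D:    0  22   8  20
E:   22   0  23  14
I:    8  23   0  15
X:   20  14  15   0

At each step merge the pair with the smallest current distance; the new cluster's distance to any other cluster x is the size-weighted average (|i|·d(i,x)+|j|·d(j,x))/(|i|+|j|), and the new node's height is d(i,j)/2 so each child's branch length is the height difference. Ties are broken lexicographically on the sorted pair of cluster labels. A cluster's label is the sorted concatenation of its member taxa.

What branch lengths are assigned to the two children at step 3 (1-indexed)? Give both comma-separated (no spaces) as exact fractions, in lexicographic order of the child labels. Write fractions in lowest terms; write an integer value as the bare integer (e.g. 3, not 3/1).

6,3

iteration 1: select D,I (d=8); attach at lengths (4, 4); label the merged cluster DI
  updated: d(DI,E)=45/2, d(DI,X)=35/2
iteration 2: select E,X (d=14); attach at lengths (7, 7); label the merged cluster EX
  updated: d(DI,EX)=20
iteration 3: select DI,EX (d=20); attach at lengths (6, 3); label the merged cluster DEIX
final tree: ((D:4,I:4):6,(E:7,X:7):3)
total length: 31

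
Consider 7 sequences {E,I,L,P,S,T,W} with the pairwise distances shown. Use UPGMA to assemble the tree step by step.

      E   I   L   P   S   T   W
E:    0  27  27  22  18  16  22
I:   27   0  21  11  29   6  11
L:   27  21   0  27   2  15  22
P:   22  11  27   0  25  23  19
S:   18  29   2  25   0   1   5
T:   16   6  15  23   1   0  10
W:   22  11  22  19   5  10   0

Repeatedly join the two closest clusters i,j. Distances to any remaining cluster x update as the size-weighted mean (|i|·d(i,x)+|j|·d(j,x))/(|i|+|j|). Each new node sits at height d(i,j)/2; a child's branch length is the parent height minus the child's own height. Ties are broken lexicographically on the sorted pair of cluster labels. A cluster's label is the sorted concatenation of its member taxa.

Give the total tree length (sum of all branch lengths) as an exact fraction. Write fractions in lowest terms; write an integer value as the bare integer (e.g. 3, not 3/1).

step 1: merge (S,T) at d=1; branch lengths S→1/2, T→1/2; new cluster ST
  updated: d(E,ST)=17, d(I,ST)=35/2, d(L,ST)=17/2, d(P,ST)=24, d(ST,W)=15/2
step 2: merge (ST,W) at d=15/2; branch lengths ST→13/4, W→15/4; new cluster STW
  updated: d(E,STW)=56/3, d(I,STW)=46/3, d(L,STW)=13, d(P,STW)=67/3
step 3: merge (I,P) at d=11; branch lengths I→11/2, P→11/2; new cluster IP
  updated: d(E,IP)=49/2, d(IP,L)=24, d(IP,STW)=113/6
step 4: merge (L,STW) at d=13; branch lengths L→13/2, STW→11/4; new cluster LSTW
  updated: d(E,LSTW)=83/4, d(IP,LSTW)=161/8
step 5: merge (IP,LSTW) at d=161/8; branch lengths IP→73/16, LSTW→57/16; new cluster ILPSTW
  updated: d(E,ILPSTW)=22
step 6: merge (E,ILPSTW) at d=22; branch lengths E→11, ILPSTW→15/16; new cluster EILPSTW
final tree: (E:11,((I:11/2,P:11/2):73/16,(L:13/2,((S:1/2,T:1/2):13/4,W:15/4):11/4):57/16):15/16)
total length: 773/16

773/16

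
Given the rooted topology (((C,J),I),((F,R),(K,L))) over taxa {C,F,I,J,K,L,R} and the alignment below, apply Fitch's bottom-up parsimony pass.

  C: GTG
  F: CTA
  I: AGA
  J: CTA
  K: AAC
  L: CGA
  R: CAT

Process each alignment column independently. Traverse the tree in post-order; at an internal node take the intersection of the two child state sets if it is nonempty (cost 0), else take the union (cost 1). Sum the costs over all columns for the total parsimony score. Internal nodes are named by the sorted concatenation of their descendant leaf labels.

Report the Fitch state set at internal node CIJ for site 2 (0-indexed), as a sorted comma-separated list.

CJ@0: {G} ∪ {C} = {C,G} (union, +1)
CIJ@0: {C,G} ∪ {A} = {A,C,G} (union, +1)
FR@0: {C} ∩ {C} = {C} (intersection, +0)
KL@0: {A} ∪ {C} = {A,C} (union, +1)
FKLR@0: {C} ∩ {A,C} = {C} (intersection, +0)
CFIJKLR@0: {A,C,G} ∩ {C} = {C} (intersection, +0)
CJ@1: {T} ∩ {T} = {T} (intersection, +0)
CIJ@1: {T} ∪ {G} = {G,T} (union, +1)
FR@1: {T} ∪ {A} = {A,T} (union, +1)
KL@1: {A} ∪ {G} = {A,G} (union, +1)
FKLR@1: {A,T} ∩ {A,G} = {A} (intersection, +0)
CFIJKLR@1: {G,T} ∪ {A} = {A,G,T} (union, +1)
CJ@2: {G} ∪ {A} = {A,G} (union, +1)
CIJ@2: {A,G} ∩ {A} = {A} (intersection, +0)
FR@2: {A} ∪ {T} = {A,T} (union, +1)
KL@2: {C} ∪ {A} = {A,C} (union, +1)
FKLR@2: {A,T} ∩ {A,C} = {A} (intersection, +0)
CFIJKLR@2: {A} ∩ {A} = {A} (intersection, +0)
per-site changes: [3, 4, 3]; total = 10

A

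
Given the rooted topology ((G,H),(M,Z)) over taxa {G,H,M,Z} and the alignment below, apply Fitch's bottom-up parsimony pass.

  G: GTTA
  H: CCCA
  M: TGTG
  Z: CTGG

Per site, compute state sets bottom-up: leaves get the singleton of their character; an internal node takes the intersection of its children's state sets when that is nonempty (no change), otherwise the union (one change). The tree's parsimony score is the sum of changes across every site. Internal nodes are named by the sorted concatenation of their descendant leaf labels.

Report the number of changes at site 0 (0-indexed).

[col 0] GH: children G:{G}, H:{C} ∪→ {C,G}; cost 1
[col 0] MZ: children M:{T}, Z:{C} ∪→ {C,T}; cost 1
[col 0] GHMZ: children GH:{C,G}, MZ:{C,T} ∩→ {C}; cost 0
[col 1] GH: children G:{T}, H:{C} ∪→ {C,T}; cost 1
[col 1] MZ: children M:{G}, Z:{T} ∪→ {G,T}; cost 1
[col 1] GHMZ: children GH:{C,T}, MZ:{G,T} ∩→ {T}; cost 0
[col 2] GH: children G:{T}, H:{C} ∪→ {C,T}; cost 1
[col 2] MZ: children M:{T}, Z:{G} ∪→ {G,T}; cost 1
[col 2] GHMZ: children GH:{C,T}, MZ:{G,T} ∩→ {T}; cost 0
[col 3] GH: children G:{A}, H:{A} ∩→ {A}; cost 0
[col 3] MZ: children M:{G}, Z:{G} ∩→ {G}; cost 0
[col 3] GHMZ: children GH:{A}, MZ:{G} ∪→ {A,G}; cost 1
per-site changes: [2, 2, 2, 1]; total = 7

2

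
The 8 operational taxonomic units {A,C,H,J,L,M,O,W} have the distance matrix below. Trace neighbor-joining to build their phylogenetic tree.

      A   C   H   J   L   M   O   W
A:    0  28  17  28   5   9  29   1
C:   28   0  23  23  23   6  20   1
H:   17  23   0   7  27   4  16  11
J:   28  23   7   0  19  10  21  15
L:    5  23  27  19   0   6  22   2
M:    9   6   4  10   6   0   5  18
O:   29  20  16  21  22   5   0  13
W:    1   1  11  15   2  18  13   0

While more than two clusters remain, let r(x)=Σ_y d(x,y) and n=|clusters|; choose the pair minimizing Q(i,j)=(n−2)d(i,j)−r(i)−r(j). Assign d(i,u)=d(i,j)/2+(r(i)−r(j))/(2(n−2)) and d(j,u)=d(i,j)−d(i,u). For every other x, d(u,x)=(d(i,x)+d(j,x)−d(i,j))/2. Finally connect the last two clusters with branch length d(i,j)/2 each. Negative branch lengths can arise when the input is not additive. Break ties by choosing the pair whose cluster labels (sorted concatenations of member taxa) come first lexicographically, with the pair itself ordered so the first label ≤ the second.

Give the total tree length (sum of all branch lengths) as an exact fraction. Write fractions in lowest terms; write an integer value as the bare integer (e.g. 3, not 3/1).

step 1: merge (A,L) at d=5, Q=-191; branch lengths A→43/12, L→17/12; new cluster AL
  updated: d(AL,C)=23, d(AL,H)=39/2, d(AL,J)=21, d(AL,M)=5, d(AL,O)=23, d(AL,W)=-1
step 2: merge (AL,W) at d=-1, Q=-305/2; branch lengths AL→57/20, W→-77/20; new cluster ALW
  updated: d(ALW,C)=25/2, d(ALW,H)=63/4, d(ALW,J)=37/2, d(ALW,M)=12, d(ALW,O)=37/2
step 3: merge (H,J) at d=7, Q=-469/4; branch lengths H→57/32, J→167/32; new cluster HJ
  updated: d(ALW,HJ)=109/8, d(C,HJ)=39/2, d(HJ,M)=7/2, d(HJ,O)=15
step 4: merge (ALW,C) at d=25/2, Q=-617/8; branch lengths ALW→289/48, C→311/48; new cluster ACLW
  updated: d(ACLW,HJ)=165/16, d(ACLW,M)=11/4, d(ACLW,O)=13
step 5: merge (ACLW,HJ) at d=165/16, Q=-137/4; branch lengths ACLW→143/32, HJ→187/32; new cluster ACHJLW
  updated: d(ACHJLW,M)=-65/32, d(ACHJLW,O)=283/32
step 6: merge (ACHJLW,M) at d=-65/32, Q=-189/16; branch lengths ACHJLW→29/32, M→-47/16; new cluster ACHJLMW
  updated: d(ACHJLMW,O)=127/16
step 7: merge (ACHJLMW,O) at d=127/16; branch lengths ACHJLMW→127/32, O→127/32; new cluster ACHJLMOW
final tree: ((((((A:43/12,L:17/12):57/20,W:-77/20):289/48,C:311/48):143/32,(H:57/32,J:167/32):187/32):29/32,M:-47/16):127/32,O:127/32)
total length: 1271/32

1271/32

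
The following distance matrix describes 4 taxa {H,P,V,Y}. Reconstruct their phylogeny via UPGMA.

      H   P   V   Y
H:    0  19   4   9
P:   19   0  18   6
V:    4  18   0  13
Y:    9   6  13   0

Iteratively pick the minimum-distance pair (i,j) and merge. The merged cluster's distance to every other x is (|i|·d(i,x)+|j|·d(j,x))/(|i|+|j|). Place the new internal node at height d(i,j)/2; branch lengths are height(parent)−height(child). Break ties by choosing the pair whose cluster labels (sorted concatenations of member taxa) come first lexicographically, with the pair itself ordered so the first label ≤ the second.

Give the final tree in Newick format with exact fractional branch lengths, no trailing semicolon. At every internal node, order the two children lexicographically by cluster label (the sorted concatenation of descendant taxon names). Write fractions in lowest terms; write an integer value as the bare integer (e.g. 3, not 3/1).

((H:2,V:2):43/8,(P:3,Y:3):35/8)

1. join H+V (d=4) ⇒ HV; edges |H|=2, |V|=2
  updated: d(HV,P)=37/2, d(HV,Y)=11
2. join P+Y (d=6) ⇒ PY; edges |P|=3, |Y|=3
  updated: d(HV,PY)=59/4
3. join HV+PY (d=59/4) ⇒ HPVY; edges |HV|=43/8, |PY|=35/8
final tree: ((H:2,V:2):43/8,(P:3,Y:3):35/8)
total length: 79/4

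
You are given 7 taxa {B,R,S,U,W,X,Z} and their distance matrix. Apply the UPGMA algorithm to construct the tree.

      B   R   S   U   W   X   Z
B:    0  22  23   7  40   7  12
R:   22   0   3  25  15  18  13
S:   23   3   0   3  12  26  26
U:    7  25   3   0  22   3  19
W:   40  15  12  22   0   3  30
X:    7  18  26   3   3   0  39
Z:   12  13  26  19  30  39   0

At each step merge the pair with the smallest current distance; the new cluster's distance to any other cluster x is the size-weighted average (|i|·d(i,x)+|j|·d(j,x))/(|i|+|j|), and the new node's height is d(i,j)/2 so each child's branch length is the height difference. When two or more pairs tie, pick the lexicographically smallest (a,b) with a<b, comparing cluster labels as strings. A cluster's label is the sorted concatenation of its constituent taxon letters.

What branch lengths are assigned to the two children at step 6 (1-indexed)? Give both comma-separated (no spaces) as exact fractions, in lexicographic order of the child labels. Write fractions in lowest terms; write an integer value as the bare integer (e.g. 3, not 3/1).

53/36,139/12

iteration 1: select R,S (d=3); attach at lengths (3/2, 3/2); label the merged cluster RS
  updated: d(B,RS)=45/2, d(RS,U)=14, d(RS,W)=27/2, d(RS,X)=22, d(RS,Z)=39/2
iteration 2: select U,X (d=3); attach at lengths (3/2, 3/2); label the merged cluster UX
  updated: d(B,UX)=7, d(RS,UX)=18, d(UX,W)=25/2, d(UX,Z)=29
iteration 3: select B,UX (d=7); attach at lengths (7/2, 2); label the merged cluster BUX
  updated: d(BUX,RS)=39/2, d(BUX,W)=65/3, d(BUX,Z)=70/3
iteration 4: select RS,W (d=27/2); attach at lengths (21/4, 27/4); label the merged cluster RSW
  updated: d(BUX,RSW)=182/9, d(RSW,Z)=23
iteration 5: select BUX,RSW (d=182/9); attach at lengths (119/18, 121/36); label the merged cluster BRSUWX
  updated: d(BRSUWX,Z)=139/6
iteration 6: select BRSUWX,Z (d=139/6); attach at lengths (53/36, 139/12); label the merged cluster BRSUWXZ
final tree: (((B:7/2,(U:3/2,X:3/2):2):119/18,((R:3/2,S:3/2):21/4,W:27/4):121/36):53/36,Z:139/12)
total length: 1675/36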